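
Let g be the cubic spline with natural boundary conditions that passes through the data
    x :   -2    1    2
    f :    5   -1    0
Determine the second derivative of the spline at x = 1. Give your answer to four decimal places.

Let M_i = g''(x_i). Step sizes h_i = 3, 1; slopes of the chords Δ_i = (y_(i+1) - y_i)/h_i = -2, 1.
  3·M_0 + 8·M_1 + 1·M_2 = 6(Δ_1 - Δ_0) = 18
Natural end conditions: M_0 = M_2 = 0.
Forward elimination and back-substitution give M_0 = 0, M_1 = 9/4, M_2 = 0.

2.2500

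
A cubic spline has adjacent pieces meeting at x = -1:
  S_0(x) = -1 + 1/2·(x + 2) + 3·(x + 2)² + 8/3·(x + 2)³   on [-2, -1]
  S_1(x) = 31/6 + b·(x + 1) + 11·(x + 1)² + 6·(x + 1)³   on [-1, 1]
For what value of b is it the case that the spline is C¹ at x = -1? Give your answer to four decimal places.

S_0'(x) = 1/2 + 6·(x + 2) + 8·(x + 2)², so S_0'(-1) = 29/2. On the right, S_1'(-1) = b, so b = 29/2.

14.5000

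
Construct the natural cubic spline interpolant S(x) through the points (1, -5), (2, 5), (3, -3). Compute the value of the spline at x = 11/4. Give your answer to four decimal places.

Let m_i = S''(x_i). Step sizes h_i = 1, 1; slopes of the chords Δ_i = (y_(i+1) - y_i)/h_i = 10, -8.
  1·m_0 + 4·m_1 + 1·m_2 = 6(Δ_1 - Δ_0) = -108
Natural end conditions: m_0 = m_2 = 0.
Solving: m_0 = 0, m_1 = -27, m_2 = 0.
On [2, 3], S(x) = 5 + 1·(x - 2) - 27/2·(x - 2)² + 9/2·(x - 2)³.
With (x - 2) = 3/4: S(11/4) = 7/128.

0.0547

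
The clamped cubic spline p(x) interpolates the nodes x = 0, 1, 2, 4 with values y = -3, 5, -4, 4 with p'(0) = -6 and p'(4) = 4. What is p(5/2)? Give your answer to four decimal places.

-5.5540

Write M_i for p''(x_i). With h_i = 1, 1, 2 and divided differences Δ_i = 8, -9, 4, the continuity of p' gives the tridiagonal system
  1·M_0 + 4·M_1 + 1·M_2 = 6(Δ_1 - Δ_0) = -102
  1·M_1 + 6·M_2 + 2·M_3 = 6(Δ_2 - Δ_1) = 78
Clamped end conditions give two more equations: 2h_0·M_0 + h_0·M_1 = 6(Δ_0 - p'(0)) = 84 and h_2·M_2 + 2h_2·M_3 = 6(p'(4) - Δ_2) = 0.
Forward elimination and back-substitution give M_0 = 728/11, M_1 = -532/11, M_2 = 278/11, M_3 = -139/11.
On [2, 4], p(x) = -4 - 95/11·(x - 2) + 139/11·(x - 2)² - 139/44·(x - 2)³.
With (x - 2) = 1/2: p(5/2) = -1955/352.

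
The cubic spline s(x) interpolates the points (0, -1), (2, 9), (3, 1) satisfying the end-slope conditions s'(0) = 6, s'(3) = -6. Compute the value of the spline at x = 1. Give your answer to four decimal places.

6.6250

Let M_i = s''(x_i). Step sizes h_i = 2, 1; slopes of the chords Δ_i = (y_(i+1) - y_i)/h_i = 5, -8.
  2·M_0 + 6·M_1 + 1·M_2 = 6(Δ_1 - Δ_0) = -78
Clamped end conditions give two more equations: 2h_0·M_0 + h_0·M_1 = 6(Δ_0 - s'(0)) = -6 and h_1·M_1 + 2h_1·M_2 = 6(s'(3) - Δ_1) = 12.
Solving the tridiagonal system: M_0 = 15/2, M_1 = -18, M_2 = 15.
On [0, 2], s(x) = -1 + 6·x + 15/4·x² - 17/8·x³.
With x = 1: s(1) = 53/8.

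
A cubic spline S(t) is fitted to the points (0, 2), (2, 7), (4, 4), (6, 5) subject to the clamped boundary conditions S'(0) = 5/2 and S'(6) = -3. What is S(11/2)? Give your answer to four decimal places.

With M_i denoting the second derivative at x_i, h_i = 2, 2, 2, and Δ_i = (y_(i+1) − y_i)/h_i = 5/2, -3/2, 1/2:
  2·M_0 + 8·M_1 + 2·M_2 = 6(Δ_1 - Δ_0) = -24
  2·M_1 + 8·M_2 + 2·M_3 = 6(Δ_2 - Δ_1) = 12
Clamped end conditions give two more equations: 2h_0·M_0 + h_0·M_1 = 6(Δ_0 - S'(0)) = 0 and h_2·M_2 + 2h_2·M_3 = 6(S'(6) - Δ_2) = -21.
Solving: M_0 = 71/30, M_1 = -71/15, M_2 = 137/30, M_3 = -113/15.
On [4, 6], S(t) = 4 - 1/30·(t - 4) + 137/60·(t - 4)² - 121/120·(t - 4)³.
With (t - 4) = 3/2: S(11/2) = 1819/320.

5.6844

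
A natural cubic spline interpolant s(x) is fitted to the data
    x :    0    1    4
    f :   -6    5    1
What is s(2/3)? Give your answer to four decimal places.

With M_i denoting the second derivative at x_i, h_i = 1, 3, and Δ_i = (y_(i+1) − y_i)/h_i = 11, -4/3:
  1·M_0 + 8·M_1 + 3·M_2 = 6(Δ_1 - Δ_0) = -74
Natural end conditions: M_0 = M_2 = 0.
Solving the tridiagonal system: M_0 = 0, M_1 = -37/4, M_2 = 0.
On [0, 1], s(x) = -6 + 301/24·x + 0·x² - 37/24·x³.
With x = 2/3: s(2/3) = 617/324.

1.9043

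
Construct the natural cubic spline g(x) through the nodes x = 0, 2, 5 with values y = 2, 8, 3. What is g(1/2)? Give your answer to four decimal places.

Write M_i for g''(x_i). With h_i = 2, 3 and divided differences Δ_i = 3, -5/3, the continuity of g' gives the tridiagonal system
  2·M_0 + 10·M_1 + 3·M_2 = 6(Δ_1 - Δ_0) = -28
Natural end conditions: M_0 = M_2 = 0.
Forward elimination and back-substitution give M_0 = 0, M_1 = -14/5, M_2 = 0.
On [0, 2], g(x) = 2 + 59/15·x + 0·x² - 7/30·x³.
With x = 1/2: g(1/2) = 63/16.

3.9375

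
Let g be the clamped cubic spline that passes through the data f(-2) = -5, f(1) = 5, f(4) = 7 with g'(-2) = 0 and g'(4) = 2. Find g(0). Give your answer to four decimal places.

1.2963

Let M_i = g''(x_i). Step sizes h_i = 3, 3; slopes of the chords Δ_i = (y_(i+1) - y_i)/h_i = 10/3, 2/3.
  3·M_0 + 12·M_1 + 3·M_2 = 6(Δ_1 - Δ_0) = -16
Clamped end conditions give two more equations: 2h_0·M_0 + h_0·M_1 = 6(Δ_0 - g'(-2)) = 20 and h_1·M_1 + 2h_1·M_2 = 6(g'(4) - Δ_1) = 8.
Forward elimination and back-substitution give M_0 = 5, M_1 = -10/3, M_2 = 3.
On [-2, 1], g(x) = -5 + 0·(x + 2) + 5/2·(x + 2)² - 25/54·(x + 2)³.
With (x + 2) = 2: g(0) = 35/27.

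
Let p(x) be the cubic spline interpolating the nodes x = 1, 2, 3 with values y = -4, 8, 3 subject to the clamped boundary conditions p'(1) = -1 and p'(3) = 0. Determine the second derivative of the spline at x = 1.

65

Write M_i for p''(x_i). With h_i = 1, 1 and divided differences Δ_i = 12, -5, the continuity of p' gives the tridiagonal system
  1·M_0 + 4·M_1 + 1·M_2 = 6(Δ_1 - Δ_0) = -102
Clamped end conditions give two more equations: 2h_0·M_0 + h_0·M_1 = 6(Δ_0 - p'(1)) = 78 and h_1·M_1 + 2h_1·M_2 = 6(p'(3) - Δ_1) = 30.
Solving: M_0 = 65, M_1 = -52, M_2 = 41.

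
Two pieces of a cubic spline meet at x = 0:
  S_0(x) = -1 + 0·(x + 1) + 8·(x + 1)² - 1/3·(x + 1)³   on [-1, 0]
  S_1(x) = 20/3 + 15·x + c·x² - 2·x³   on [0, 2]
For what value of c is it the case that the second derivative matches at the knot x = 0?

S_0''(x) = 16 - 2·(x + 1), so S_0''(0) = 14. On the right, S_1''(0) = 2c, so c = 7.

7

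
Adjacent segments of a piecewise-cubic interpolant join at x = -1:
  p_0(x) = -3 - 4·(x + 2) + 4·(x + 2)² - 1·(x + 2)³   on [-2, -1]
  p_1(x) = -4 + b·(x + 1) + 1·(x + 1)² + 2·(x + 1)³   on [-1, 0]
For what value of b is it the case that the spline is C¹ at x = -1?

p_0'(x) = -4 + 8·(x + 2) - 3·(x + 2)², so p_0'(-1) = 1. On the right, p_1'(-1) = b, so b = 1.

1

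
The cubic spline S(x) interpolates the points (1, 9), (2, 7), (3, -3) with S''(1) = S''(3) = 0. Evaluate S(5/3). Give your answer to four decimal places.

8.4074

Write m_i for S''(x_i). With h_i = 1, 1 and divided differences Δ_i = -2, -10, the continuity of S' gives the tridiagonal system
  1·m_0 + 4·m_1 + 1·m_2 = 6(Δ_1 - Δ_0) = -48
Natural end conditions: m_0 = m_2 = 0.
Solving the tridiagonal system: m_0 = 0, m_1 = -12, m_2 = 0.
On [1, 2], S(x) = 9 + 0·(x - 1) + 0·(x - 1)² - 2·(x - 1)³.
With (x - 1) = 2/3: S(5/3) = 227/27.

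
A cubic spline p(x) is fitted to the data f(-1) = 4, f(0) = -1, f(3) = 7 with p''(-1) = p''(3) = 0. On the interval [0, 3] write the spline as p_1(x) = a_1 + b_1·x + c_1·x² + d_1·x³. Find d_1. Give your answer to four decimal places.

Write σ_i for p''(x_i). With h_i = 1, 3 and divided differences Δ_i = -5, 8/3, the continuity of p' gives the tridiagonal system
  1·σ_0 + 8·σ_1 + 3·σ_2 = 6(Δ_1 - Δ_0) = 46
Natural end conditions: σ_0 = σ_2 = 0.
Solving the tridiagonal system: σ_0 = 0, σ_1 = 23/4, σ_2 = 0.
On [0, 3], with p_1(x) = a_1 + b_1·x + c_1·x² + d_1·x³: c_1 = σ_1/2 = 23/8, d_1 = (σ_2 - σ_1)/(6h_1) = -23/72, b_1 = Δ_1 - h_1(2σ_1 + σ_2)/6 = -37/12.

-0.3194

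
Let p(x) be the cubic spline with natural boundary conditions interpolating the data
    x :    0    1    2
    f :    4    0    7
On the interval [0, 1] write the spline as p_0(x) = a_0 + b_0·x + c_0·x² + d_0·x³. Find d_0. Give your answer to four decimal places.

Let σ_i = p''(x_i). Step sizes h_i = 1, 1; slopes of the chords Δ_i = (y_(i+1) - y_i)/h_i = -4, 7.
  1·σ_0 + 4·σ_1 + 1·σ_2 = 6(Δ_1 - Δ_0) = 66
Natural end conditions: σ_0 = σ_2 = 0.
Solving the tridiagonal system: σ_0 = 0, σ_1 = 33/2, σ_2 = 0.
On [0, 1], with p_0(x) = a_0 + b_0·x + c_0·x² + d_0·x³: c_0 = σ_0/2 = 0, d_0 = (σ_1 - σ_0)/(6h_0) = 11/4, b_0 = Δ_0 - h_0(2σ_0 + σ_1)/6 = -27/4.

2.7500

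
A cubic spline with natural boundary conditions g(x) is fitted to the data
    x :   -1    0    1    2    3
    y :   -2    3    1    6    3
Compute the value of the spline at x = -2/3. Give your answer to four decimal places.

Let m_i = g''(x_i). Step sizes h_i = 1, 1, 1, 1; slopes of the chords Δ_i = (y_(i+1) - y_i)/h_i = 5, -2, 5, -3.
  1·m_0 + 4·m_1 + 1·m_2 = 6(Δ_1 - Δ_0) = -42
  1·m_1 + 4·m_2 + 1·m_3 = 6(Δ_2 - Δ_1) = 42
  1·m_2 + 4·m_3 + 1·m_4 = 6(Δ_3 - Δ_2) = -48
Natural end conditions: m_0 = m_4 = 0.
Forward elimination and back-substitution give m_0 = 0, m_1 = -423/28, m_2 = 129/7, m_3 = -465/28, m_4 = 0.
On [-1, 0], g(x) = -2 + 421/56·(x + 1) + 0·(x + 1)² - 141/56·(x + 1)³.
With (x + 1) = 1/3: g(-2/3) = 26/63.

0.4127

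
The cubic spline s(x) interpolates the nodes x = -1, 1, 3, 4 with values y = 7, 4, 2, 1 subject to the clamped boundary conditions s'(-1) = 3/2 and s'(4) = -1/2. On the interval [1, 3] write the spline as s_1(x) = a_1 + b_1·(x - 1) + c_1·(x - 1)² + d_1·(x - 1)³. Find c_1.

1

With M_i denoting the second derivative at x_i, h_i = 2, 2, 1, and Δ_i = (y_(i+1) − y_i)/h_i = -3/2, -1, -1:
  2·M_0 + 8·M_1 + 2·M_2 = 6(Δ_1 - Δ_0) = 3
  2·M_1 + 6·M_2 + 1·M_3 = 6(Δ_2 - Δ_1) = 0
Clamped end conditions give two more equations: 2h_0·M_0 + h_0·M_1 = 6(Δ_0 - s'(-1)) = -18 and h_2·M_2 + 2h_2·M_3 = 6(s'(4) - Δ_2) = 3.
Forward elimination and back-substitution give M_0 = -11/2, M_1 = 2, M_2 = -1, M_3 = 2.
On [1, 3], with s_1(x) = a_1 + b_1·(x - 1) + c_1·(x - 1)² + d_1·(x - 1)³: c_1 = M_1/2 = 1, d_1 = (M_2 - M_1)/(6h_1) = -1/4, b_1 = Δ_1 - h_1(2M_1 + M_2)/6 = -2.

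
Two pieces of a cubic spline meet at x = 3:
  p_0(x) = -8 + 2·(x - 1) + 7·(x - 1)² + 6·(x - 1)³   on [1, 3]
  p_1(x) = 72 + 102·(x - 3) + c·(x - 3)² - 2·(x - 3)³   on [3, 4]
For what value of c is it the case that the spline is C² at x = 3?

43

p_0''(x) = 14 + 36·(x - 1), so p_0''(3) = 86. On the right, p_1''(3) = 2c, so c = 43.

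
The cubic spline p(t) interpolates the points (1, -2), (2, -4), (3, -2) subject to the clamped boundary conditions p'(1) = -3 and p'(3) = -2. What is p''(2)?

Write m_i for p''(x_i). With h_i = 1, 1 and divided differences Δ_i = -2, 2, the continuity of p' gives the tridiagonal system
  1·m_0 + 4·m_1 + 1·m_2 = 6(Δ_1 - Δ_0) = 24
Clamped end conditions give two more equations: 2h_0·m_0 + h_0·m_1 = 6(Δ_0 - p'(1)) = 6 and h_1·m_1 + 2h_1·m_2 = 6(p'(3) - Δ_1) = -24.
Forward elimination and back-substitution give m_0 = -5/2, m_1 = 11, m_2 = -35/2.

11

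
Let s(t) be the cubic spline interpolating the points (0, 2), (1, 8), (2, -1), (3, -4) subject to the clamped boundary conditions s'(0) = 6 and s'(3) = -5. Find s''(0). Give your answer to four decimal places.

Put M_i = s'' at the i-th knot. Here h = (1, 1, 1) and Δ = (6, -9, -3), so the interior equations h_(i-1)·M_(i-1) + 2(h_(i-1)+h_i)·M_i + h_i·M_(i+1) = 6(Δ_i − Δ_(i-1)) read
  1·M_0 + 4·M_1 + 1·M_2 = 6(Δ_1 - Δ_0) = -90
  1·M_1 + 4·M_2 + 1·M_3 = 6(Δ_2 - Δ_1) = 36
Clamped end conditions give two more equations: 2h_0·M_0 + h_0·M_1 = 6(Δ_0 - s'(0)) = 0 and h_2·M_2 + 2h_2·M_3 = 6(s'(3) - Δ_2) = -12.
Solving the tridiagonal system: M_0 = 238/15, M_1 = -476/15, M_2 = 316/15, M_3 = -248/15.

15.8667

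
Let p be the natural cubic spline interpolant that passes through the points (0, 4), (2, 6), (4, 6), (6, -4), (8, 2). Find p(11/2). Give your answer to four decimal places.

-2.2249

Put σ_i = p'' at the i-th knot. Here h = (2, 2, 2, 2) and Δ = (1, 0, -5, 3), so the interior equations h_(i-1)·σ_(i-1) + 2(h_(i-1)+h_i)·σ_i + h_i·σ_(i+1) = 6(Δ_i − Δ_(i-1)) read
  2·σ_0 + 8·σ_1 + 2·σ_2 = 6(Δ_1 - Δ_0) = -6
  2·σ_1 + 8·σ_2 + 2·σ_3 = 6(Δ_2 - Δ_1) = -30
  2·σ_2 + 8·σ_3 + 2·σ_4 = 6(Δ_3 - Δ_2) = 48
Natural end conditions: σ_0 = σ_4 = 0.
Solving the tridiagonal system: σ_0 = 0, σ_1 = 39/56, σ_2 = -81/14, σ_3 = 417/56, σ_4 = 0.
On [4, 6], p(t) = 6 - 29/8·(t - 4) - 81/28·(t - 4)² + 247/224·(t - 4)³.
With (t - 4) = 3/2: p(11/2) = -3987/1792.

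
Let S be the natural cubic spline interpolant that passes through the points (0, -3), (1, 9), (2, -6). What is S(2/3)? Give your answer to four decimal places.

7.5000

Put m_i = S'' at the i-th knot. Here h = (1, 1) and Δ = (12, -15), so the interior equations h_(i-1)·m_(i-1) + 2(h_(i-1)+h_i)·m_i + h_i·m_(i+1) = 6(Δ_i − Δ_(i-1)) read
  1·m_0 + 4·m_1 + 1·m_2 = 6(Δ_1 - Δ_0) = -162
Natural end conditions: m_0 = m_2 = 0.
Solving: m_0 = 0, m_1 = -81/2, m_2 = 0.
On [0, 1], S(x) = -3 + 75/4·x + 0·x² - 27/4·x³.
With x = 2/3: S(2/3) = 15/2.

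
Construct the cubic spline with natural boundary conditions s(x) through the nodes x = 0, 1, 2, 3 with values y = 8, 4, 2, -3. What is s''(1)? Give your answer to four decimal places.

Write σ_i for s''(x_i). With h_i = 1, 1, 1 and divided differences Δ_i = -4, -2, -5, the continuity of s' gives the tridiagonal system
  1·σ_0 + 4·σ_1 + 1·σ_2 = 6(Δ_1 - Δ_0) = 12
  1·σ_1 + 4·σ_2 + 1·σ_3 = 6(Δ_2 - Δ_1) = -18
Natural end conditions: σ_0 = σ_3 = 0.
Solving: σ_0 = 0, σ_1 = 22/5, σ_2 = -28/5, σ_3 = 0.

4.4000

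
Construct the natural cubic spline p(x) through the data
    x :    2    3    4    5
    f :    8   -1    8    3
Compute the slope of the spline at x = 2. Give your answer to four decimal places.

Let m_i = p''(x_i). Step sizes h_i = 1, 1, 1; slopes of the chords Δ_i = (y_(i+1) - y_i)/h_i = -9, 9, -5.
  1·m_0 + 4·m_1 + 1·m_2 = 6(Δ_1 - Δ_0) = 108
  1·m_1 + 4·m_2 + 1·m_3 = 6(Δ_2 - Δ_1) = -84
Natural end conditions: m_0 = m_3 = 0.
Solving: m_0 = 0, m_1 = 172/5, m_2 = -148/5, m_3 = 0.
On [2, 3], p'(x) = b_0 + 2c_0·(x - 2) + 3d_0·(x - 2)² with b_0 = Δ_0 - h_0(2m_0 + m_1)/6 = -221/15, c_0 = m_0/2 = 0, d_0 = (m_1 - m_0)/(6h_0) = 86/15. So p'(2) = -221/15.

-14.7333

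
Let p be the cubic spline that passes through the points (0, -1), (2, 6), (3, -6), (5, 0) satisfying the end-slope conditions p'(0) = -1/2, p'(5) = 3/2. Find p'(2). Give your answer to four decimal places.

-7.4063

With σ_i denoting the second derivative at x_i, h_i = 2, 1, 2, and Δ_i = (y_(i+1) − y_i)/h_i = 7/2, -12, 3:
  2·σ_0 + 6·σ_1 + 1·σ_2 = 6(Δ_1 - Δ_0) = -93
  1·σ_1 + 6·σ_2 + 2·σ_3 = 6(Δ_2 - Δ_1) = 90
Clamped end conditions give two more equations: 2h_0·σ_0 + h_0·σ_1 = 6(Δ_0 - p'(0)) = 24 and h_2·σ_2 + 2h_2·σ_3 = 6(p'(5) - Δ_2) = -9.
Solving the tridiagonal system: σ_0 = 605/32, σ_1 = -413/16, σ_2 = 385/16, σ_3 = -457/32.
On [2, 3], p'(x) = b_1 + 2c_1·(x - 2) + 3d_1·(x - 2)² with b_1 = Δ_1 - h_1(2σ_1 + σ_2)/6 = -237/32, c_1 = σ_1/2 = -413/32, d_1 = (σ_2 - σ_1)/(6h_1) = 133/16. So p'(2) = -237/32.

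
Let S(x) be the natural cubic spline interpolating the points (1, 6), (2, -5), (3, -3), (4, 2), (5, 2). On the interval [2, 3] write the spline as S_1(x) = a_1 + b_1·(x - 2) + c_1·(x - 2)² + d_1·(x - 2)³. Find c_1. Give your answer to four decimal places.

9.5357

With m_i denoting the second derivative at x_i, h_i = 1, 1, 1, 1, and Δ_i = (y_(i+1) − y_i)/h_i = -11, 2, 5, 0:
  1·m_0 + 4·m_1 + 1·m_2 = 6(Δ_1 - Δ_0) = 78
  1·m_1 + 4·m_2 + 1·m_3 = 6(Δ_2 - Δ_1) = 18
  1·m_2 + 4·m_3 + 1·m_4 = 6(Δ_3 - Δ_2) = -30
Natural end conditions: m_0 = m_4 = 0.
Solving: m_0 = 0, m_1 = 267/14, m_2 = 12/7, m_3 = -111/14, m_4 = 0.
On [2, 3], with S_1(x) = a_1 + b_1·(x - 2) + c_1·(x - 2)² + d_1·(x - 2)³: c_1 = m_1/2 = 267/28, d_1 = (m_2 - m_1)/(6h_1) = -81/28, b_1 = Δ_1 - h_1(2m_1 + m_2)/6 = -65/14.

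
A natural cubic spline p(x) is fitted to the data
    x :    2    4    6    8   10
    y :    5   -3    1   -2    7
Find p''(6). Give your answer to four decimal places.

Write m_i for p''(x_i). With h_i = 2, 2, 2, 2 and divided differences Δ_i = -4, 2, -3/2, 9/2, the continuity of p' gives the tridiagonal system
  2·m_0 + 8·m_1 + 2·m_2 = 6(Δ_1 - Δ_0) = 36
  2·m_1 + 8·m_2 + 2·m_3 = 6(Δ_2 - Δ_1) = -21
  2·m_2 + 8·m_3 + 2·m_4 = 6(Δ_3 - Δ_2) = 36
Natural end conditions: m_0 = m_4 = 0.
Solving: m_0 = 0, m_1 = 165/28, m_2 = -39/7, m_3 = 165/28, m_4 = 0.

-5.5714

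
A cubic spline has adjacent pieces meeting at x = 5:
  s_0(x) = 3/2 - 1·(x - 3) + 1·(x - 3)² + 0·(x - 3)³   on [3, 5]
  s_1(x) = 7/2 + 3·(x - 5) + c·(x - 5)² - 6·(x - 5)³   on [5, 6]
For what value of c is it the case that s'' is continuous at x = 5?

s_0''(x) = 2 + 0·(x - 3), so s_0''(5) = 2. On the right, s_1''(5) = 2c, so c = 1.

1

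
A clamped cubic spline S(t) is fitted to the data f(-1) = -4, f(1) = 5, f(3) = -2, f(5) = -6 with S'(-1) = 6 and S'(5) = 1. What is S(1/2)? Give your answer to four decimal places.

4.0531

Put σ_i = S'' at the i-th knot. Here h = (2, 2, 2) and Δ = (9/2, -7/2, -2), so the interior equations h_(i-1)·σ_(i-1) + 2(h_(i-1)+h_i)·σ_i + h_i·σ_(i+1) = 6(Δ_i − Δ_(i-1)) read
  2·σ_0 + 8·σ_1 + 2·σ_2 = 6(Δ_1 - Δ_0) = -48
  2·σ_1 + 8·σ_2 + 2·σ_3 = 6(Δ_2 - Δ_1) = 9
Clamped end conditions give two more equations: 2h_0·σ_0 + h_0·σ_1 = 6(Δ_0 - S'(-1)) = -9 and h_2·σ_2 + 2h_2·σ_3 = 6(S'(5) - Δ_2) = 18.
Solving: σ_0 = 17/15, σ_1 = -203/30, σ_2 = 29/15, σ_3 = 53/15.
On [-1, 1], S(t) = -4 + 6·(t + 1) + 17/30·(t + 1)² - 79/120·(t + 1)³.
With (t + 1) = 3/2: S(1/2) = 1297/320.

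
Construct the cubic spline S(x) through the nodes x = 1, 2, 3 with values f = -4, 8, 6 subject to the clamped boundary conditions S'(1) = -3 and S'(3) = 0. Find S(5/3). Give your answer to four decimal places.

Let M_i = S''(x_i). Step sizes h_i = 1, 1; slopes of the chords Δ_i = (y_(i+1) - y_i)/h_i = 12, -2.
  1·M_0 + 4·M_1 + 1·M_2 = 6(Δ_1 - Δ_0) = -84
Clamped end conditions give two more equations: 2h_0·M_0 + h_0·M_1 = 6(Δ_0 - S'(1)) = 90 and h_1·M_1 + 2h_1·M_2 = 6(S'(3) - Δ_1) = 12.
Hence M_0 = 135/2, M_1 = -45, M_2 = 57/2.
On [1, 2], S(x) = -4 - 3·(x - 1) + 135/4·(x - 1)² - 75/4·(x - 1)³.
With (x - 1) = 2/3: S(5/3) = 31/9.

3.4444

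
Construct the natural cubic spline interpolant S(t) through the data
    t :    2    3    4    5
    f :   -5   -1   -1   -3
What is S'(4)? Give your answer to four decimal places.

-1.4667

With M_i denoting the second derivative at x_i, h_i = 1, 1, 1, and Δ_i = (y_(i+1) − y_i)/h_i = 4, 0, -2:
  1·M_0 + 4·M_1 + 1·M_2 = 6(Δ_1 - Δ_0) = -24
  1·M_1 + 4·M_2 + 1·M_3 = 6(Δ_2 - Δ_1) = -12
Natural end conditions: M_0 = M_3 = 0.
Solving: M_0 = 0, M_1 = -28/5, M_2 = -8/5, M_3 = 0.
On [4, 5], S'(t) = b_2 + 2c_2·(t - 4) + 3d_2·(t - 4)² with b_2 = Δ_2 - h_2(2M_2 + M_3)/6 = -22/15, c_2 = M_2/2 = -4/5, d_2 = (M_3 - M_2)/(6h_2) = 4/15. So S'(4) = -22/15.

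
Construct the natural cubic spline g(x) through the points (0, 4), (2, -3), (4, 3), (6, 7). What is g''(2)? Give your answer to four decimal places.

5.4000

With M_i denoting the second derivative at x_i, h_i = 2, 2, 2, and Δ_i = (y_(i+1) − y_i)/h_i = -7/2, 3, 2:
  2·M_0 + 8·M_1 + 2·M_2 = 6(Δ_1 - Δ_0) = 39
  2·M_1 + 8·M_2 + 2·M_3 = 6(Δ_2 - Δ_1) = -6
Natural end conditions: M_0 = M_3 = 0.
Solving the tridiagonal system: M_0 = 0, M_1 = 27/5, M_2 = -21/10, M_3 = 0.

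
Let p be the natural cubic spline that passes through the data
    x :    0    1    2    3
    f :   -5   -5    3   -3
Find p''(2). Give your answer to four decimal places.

Put M_i = p'' at the i-th knot. Here h = (1, 1, 1) and Δ = (0, 8, -6), so the interior equations h_(i-1)·M_(i-1) + 2(h_(i-1)+h_i)·M_i + h_i·M_(i+1) = 6(Δ_i − Δ_(i-1)) read
  1·M_0 + 4·M_1 + 1·M_2 = 6(Δ_1 - Δ_0) = 48
  1·M_1 + 4·M_2 + 1·M_3 = 6(Δ_2 - Δ_1) = -84
Natural end conditions: M_0 = M_3 = 0.
Solving: M_0 = 0, M_1 = 92/5, M_2 = -128/5, M_3 = 0.

-25.6000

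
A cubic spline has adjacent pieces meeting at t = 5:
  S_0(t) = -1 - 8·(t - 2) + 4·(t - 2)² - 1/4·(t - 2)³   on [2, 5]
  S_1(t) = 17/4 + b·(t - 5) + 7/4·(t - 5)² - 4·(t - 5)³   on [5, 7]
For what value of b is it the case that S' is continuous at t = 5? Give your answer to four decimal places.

S_0'(t) = -8 + 8·(t - 2) - 3/4·(t - 2)², so S_0'(5) = 37/4. On the right, S_1'(5) = b, so b = 37/4.

9.2500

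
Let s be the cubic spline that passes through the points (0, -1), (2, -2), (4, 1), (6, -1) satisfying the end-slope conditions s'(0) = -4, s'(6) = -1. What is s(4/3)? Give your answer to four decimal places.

-2.8370

Put σ_i = s'' at the i-th knot. Here h = (2, 2, 2) and Δ = (-1/2, 3/2, -1), so the interior equations h_(i-1)·σ_(i-1) + 2(h_(i-1)+h_i)·σ_i + h_i·σ_(i+1) = 6(Δ_i − Δ_(i-1)) read
  2·σ_0 + 8·σ_1 + 2·σ_2 = 6(Δ_1 - Δ_0) = 12
  2·σ_1 + 8·σ_2 + 2·σ_3 = 6(Δ_2 - Δ_1) = -15
Clamped end conditions give two more equations: 2h_0·σ_0 + h_0·σ_1 = 6(Δ_0 - s'(0)) = 21 and h_2·σ_2 + 2h_2·σ_3 = 6(s'(6) - Δ_2) = 0.
Solving: σ_0 = 24/5, σ_1 = 9/10, σ_2 = -12/5, σ_3 = 6/5.
On [0, 2], s(x) = -1 - 4·x + 12/5·x² - 13/40·x³.
With x = 4/3: s(4/3) = -383/135.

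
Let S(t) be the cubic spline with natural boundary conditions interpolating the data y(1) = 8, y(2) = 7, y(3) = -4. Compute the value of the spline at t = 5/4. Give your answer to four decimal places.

8.3359

Let M_i = S''(x_i). Step sizes h_i = 1, 1; slopes of the chords Δ_i = (y_(i+1) - y_i)/h_i = -1, -11.
  1·M_0 + 4·M_1 + 1·M_2 = 6(Δ_1 - Δ_0) = -60
Natural end conditions: M_0 = M_2 = 0.
Solving the tridiagonal system: M_0 = 0, M_1 = -15, M_2 = 0.
On [1, 2], S(t) = 8 + 3/2·(t - 1) + 0·(t - 1)² - 5/2·(t - 1)³.
With (t - 1) = 1/4: S(5/4) = 1067/128.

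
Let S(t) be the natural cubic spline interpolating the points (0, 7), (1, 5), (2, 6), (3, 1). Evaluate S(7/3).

Put M_i = S'' at the i-th knot. Here h = (1, 1, 1) and Δ = (-2, 1, -5), so the interior equations h_(i-1)·M_(i-1) + 2(h_(i-1)+h_i)·M_i + h_i·M_(i+1) = 6(Δ_i − Δ_(i-1)) read
  1·M_0 + 4·M_1 + 1·M_2 = 6(Δ_1 - Δ_0) = 18
  1·M_1 + 4·M_2 + 1·M_3 = 6(Δ_2 - Δ_1) = -36
Natural end conditions: M_0 = M_3 = 0.
Solving: M_0 = 0, M_1 = 36/5, M_2 = -54/5, M_3 = 0.
On [2, 3], S(t) = 6 - 7/5·(t - 2) - 27/5·(t - 2)² + 9/5·(t - 2)³.
With (t - 2) = 1/3: S(7/3) = 5.

5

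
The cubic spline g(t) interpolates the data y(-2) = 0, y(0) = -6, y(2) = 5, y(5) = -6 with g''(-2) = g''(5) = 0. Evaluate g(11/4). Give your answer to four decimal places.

Put σ_i = g'' at the i-th knot. Here h = (2, 2, 3) and Δ = (-3, 11/2, -11/3), so the interior equations h_(i-1)·σ_(i-1) + 2(h_(i-1)+h_i)·σ_i + h_i·σ_(i+1) = 6(Δ_i − Δ_(i-1)) read
  2·σ_0 + 8·σ_1 + 2·σ_2 = 6(Δ_1 - Δ_0) = 51
  2·σ_1 + 10·σ_2 + 3·σ_3 = 6(Δ_2 - Δ_1) = -55
Natural end conditions: σ_0 = σ_3 = 0.
Hence σ_0 = 0, σ_1 = 155/19, σ_2 = -271/38, σ_3 = 0.
On [2, 5], g(t) = 5 + 395/114·(t - 2) - 271/76·(t - 2)² + 271/684·(t - 2)³.
With (t - 2) = 3/4: g(11/4) = 28017/4864.

5.7601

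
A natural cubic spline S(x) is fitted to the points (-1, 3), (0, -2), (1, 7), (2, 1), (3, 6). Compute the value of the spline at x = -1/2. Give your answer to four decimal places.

-1.3817

Write m_i for S''(x_i). With h_i = 1, 1, 1, 1 and divided differences Δ_i = -5, 9, -6, 5, the continuity of S' gives the tridiagonal system
  1·m_0 + 4·m_1 + 1·m_2 = 6(Δ_1 - Δ_0) = 84
  1·m_1 + 4·m_2 + 1·m_3 = 6(Δ_2 - Δ_1) = -90
  1·m_2 + 4·m_3 + 1·m_4 = 6(Δ_3 - Δ_2) = 66
Natural end conditions: m_0 = m_4 = 0.
Hence m_0 = 0, m_1 = 843/28, m_2 = -255/7, m_3 = 717/28, m_4 = 0.
On [-1, 0], S(x) = 3 - 561/56·(x + 1) + 0·(x + 1)² + 281/56·(x + 1)³.
With (x + 1) = 1/2: S(-1/2) = -619/448.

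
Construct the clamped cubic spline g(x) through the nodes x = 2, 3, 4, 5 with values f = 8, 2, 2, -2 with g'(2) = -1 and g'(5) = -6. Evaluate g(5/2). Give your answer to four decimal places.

Let σ_i = g''(x_i). Step sizes h_i = 1, 1, 1; slopes of the chords Δ_i = (y_(i+1) - y_i)/h_i = -6, 0, -4.
  1·σ_0 + 4·σ_1 + 1·σ_2 = 6(Δ_1 - Δ_0) = 36
  1·σ_1 + 4·σ_2 + 1·σ_3 = 6(Δ_2 - Δ_1) = -24
Clamped end conditions give two more equations: 2h_0·σ_0 + h_0·σ_1 = 6(Δ_0 - g'(2)) = -30 and h_2·σ_2 + 2h_2·σ_3 = 6(g'(5) - Δ_2) = -12.
Forward elimination and back-substitution give σ_0 = -356/15, σ_1 = 262/15, σ_2 = -152/15, σ_3 = -14/15.
On [2, 3], g(x) = 8 - 1·(x - 2) - 178/15·(x - 2)² + 103/15·(x - 2)³.
With (x - 2) = 1/2: g(5/2) = 647/120.

5.3917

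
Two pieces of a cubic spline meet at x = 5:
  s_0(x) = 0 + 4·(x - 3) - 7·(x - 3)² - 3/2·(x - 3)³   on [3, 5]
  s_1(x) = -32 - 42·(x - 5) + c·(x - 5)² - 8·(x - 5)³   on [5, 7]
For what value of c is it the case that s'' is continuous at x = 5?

s_0''(x) = -14 - 9·(x - 3), so s_0''(5) = -32. On the right, s_1''(5) = 2c, so c = -16.

-16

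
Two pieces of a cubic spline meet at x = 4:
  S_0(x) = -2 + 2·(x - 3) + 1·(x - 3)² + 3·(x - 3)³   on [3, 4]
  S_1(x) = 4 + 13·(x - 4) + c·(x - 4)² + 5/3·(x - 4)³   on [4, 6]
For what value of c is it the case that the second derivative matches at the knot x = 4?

10

S_0''(x) = 2 + 18·(x - 3), so S_0''(4) = 20. On the right, S_1''(4) = 2c, so c = 10.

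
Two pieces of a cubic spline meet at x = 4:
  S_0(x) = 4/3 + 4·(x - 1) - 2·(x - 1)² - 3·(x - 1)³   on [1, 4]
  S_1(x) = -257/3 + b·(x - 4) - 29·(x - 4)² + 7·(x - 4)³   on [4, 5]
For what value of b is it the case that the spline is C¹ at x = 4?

S_0'(x) = 4 - 4·(x - 1) - 9·(x - 1)², so S_0'(4) = -89. On the right, S_1'(4) = b, so b = -89.

-89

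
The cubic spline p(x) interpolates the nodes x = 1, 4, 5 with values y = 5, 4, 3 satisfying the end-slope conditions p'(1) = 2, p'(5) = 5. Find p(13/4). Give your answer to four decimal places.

5.8613

Write M_i for p''(x_i). With h_i = 3, 1 and divided differences Δ_i = -1/3, -1, the continuity of p' gives the tridiagonal system
  3·M_0 + 8·M_1 + 1·M_2 = 6(Δ_1 - Δ_0) = -4
Clamped end conditions give two more equations: 2h_0·M_0 + h_0·M_1 = 6(Δ_0 - p'(1)) = -14 and h_1·M_1 + 2h_1·M_2 = 6(p'(5) - Δ_1) = 36.
Solving the tridiagonal system: M_0 = -13/12, M_1 = -5/2, M_2 = 77/4.
On [1, 4], p(x) = 5 + 2·(x - 1) - 13/24·(x - 1)² - 17/216·(x - 1)³.
With (x - 1) = 9/4: p(13/4) = 3001/512.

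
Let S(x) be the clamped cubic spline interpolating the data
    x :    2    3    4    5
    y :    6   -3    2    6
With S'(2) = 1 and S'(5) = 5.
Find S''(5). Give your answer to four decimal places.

9.4667

Put m_i = S'' at the i-th knot. Here h = (1, 1, 1) and Δ = (-9, 5, 4), so the interior equations h_(i-1)·m_(i-1) + 2(h_(i-1)+h_i)·m_i + h_i·m_(i+1) = 6(Δ_i − Δ_(i-1)) read
  1·m_0 + 4·m_1 + 1·m_2 = 6(Δ_1 - Δ_0) = 84
  1·m_1 + 4·m_2 + 1·m_3 = 6(Δ_2 - Δ_1) = -6
Clamped end conditions give two more equations: 2h_0·m_0 + h_0·m_1 = 6(Δ_0 - S'(2)) = -60 and h_2·m_2 + 2h_2·m_3 = 6(S'(5) - Δ_2) = 6.
Forward elimination and back-substitution give m_0 = -722/15, m_1 = 544/15, m_2 = -194/15, m_3 = 142/15.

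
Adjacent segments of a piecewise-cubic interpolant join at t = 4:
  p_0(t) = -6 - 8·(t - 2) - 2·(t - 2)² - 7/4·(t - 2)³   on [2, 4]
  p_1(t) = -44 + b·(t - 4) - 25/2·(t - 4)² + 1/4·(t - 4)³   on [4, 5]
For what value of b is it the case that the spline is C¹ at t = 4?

p_0'(t) = -8 - 4·(t - 2) - 21/4·(t - 2)², so p_0'(4) = -37. On the right, p_1'(4) = b, so b = -37.

-37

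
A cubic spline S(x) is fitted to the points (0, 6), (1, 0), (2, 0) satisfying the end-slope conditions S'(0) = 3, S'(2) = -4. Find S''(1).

25

Let M_i = S''(x_i). Step sizes h_i = 1, 1; slopes of the chords Δ_i = (y_(i+1) - y_i)/h_i = -6, 0.
  1·M_0 + 4·M_1 + 1·M_2 = 6(Δ_1 - Δ_0) = 36
Clamped end conditions give two more equations: 2h_0·M_0 + h_0·M_1 = 6(Δ_0 - S'(0)) = -54 and h_1·M_1 + 2h_1·M_2 = 6(S'(2) - Δ_1) = -24.
Solving the tridiagonal system: M_0 = -79/2, M_1 = 25, M_2 = -49/2.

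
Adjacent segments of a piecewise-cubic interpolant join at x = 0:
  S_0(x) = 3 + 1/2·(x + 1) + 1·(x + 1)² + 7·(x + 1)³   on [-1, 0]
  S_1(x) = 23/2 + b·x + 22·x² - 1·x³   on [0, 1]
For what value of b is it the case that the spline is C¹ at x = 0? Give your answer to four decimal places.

23.5000

S_0'(x) = 1/2 + 2·(x + 1) + 21·(x + 1)², so S_0'(0) = 47/2. On the right, S_1'(0) = b, so b = 47/2.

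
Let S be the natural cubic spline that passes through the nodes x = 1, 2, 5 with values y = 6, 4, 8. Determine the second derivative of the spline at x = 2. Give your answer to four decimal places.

Let m_i = S''(x_i). Step sizes h_i = 1, 3; slopes of the chords Δ_i = (y_(i+1) - y_i)/h_i = -2, 4/3.
  1·m_0 + 8·m_1 + 3·m_2 = 6(Δ_1 - Δ_0) = 20
Natural end conditions: m_0 = m_2 = 0.
Solving the tridiagonal system: m_0 = 0, m_1 = 5/2, m_2 = 0.

2.5000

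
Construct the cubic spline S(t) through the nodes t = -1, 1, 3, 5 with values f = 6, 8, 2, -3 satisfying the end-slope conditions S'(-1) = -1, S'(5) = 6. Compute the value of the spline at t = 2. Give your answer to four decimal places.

6.4583

With M_i denoting the second derivative at x_i, h_i = 2, 2, 2, and Δ_i = (y_(i+1) − y_i)/h_i = 1, -3, -5/2:
  2·M_0 + 8·M_1 + 2·M_2 = 6(Δ_1 - Δ_0) = -24
  2·M_1 + 8·M_2 + 2·M_3 = 6(Δ_2 - Δ_1) = 3
Clamped end conditions give two more equations: 2h_0·M_0 + h_0·M_1 = 6(Δ_0 - S'(-1)) = 12 and h_2·M_2 + 2h_2·M_3 = 6(S'(5) - Δ_2) = 51.
Hence M_0 = 29/6, M_1 = -11/3, M_2 = -13/6, M_3 = 83/6.
On [1, 3], S(t) = 8 + 1/6·(t - 1) - 11/6·(t - 1)² + 1/8·(t - 1)³.
With (t - 1) = 1: S(2) = 155/24.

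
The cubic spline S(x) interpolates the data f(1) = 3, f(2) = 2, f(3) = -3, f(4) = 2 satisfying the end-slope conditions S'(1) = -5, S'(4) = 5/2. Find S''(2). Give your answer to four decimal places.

Put m_i = S'' at the i-th knot. Here h = (1, 1, 1) and Δ = (-1, -5, 5), so the interior equations h_(i-1)·m_(i-1) + 2(h_(i-1)+h_i)·m_i + h_i·m_(i+1) = 6(Δ_i − Δ_(i-1)) read
  1·m_0 + 4·m_1 + 1·m_2 = 6(Δ_1 - Δ_0) = -24
  1·m_1 + 4·m_2 + 1·m_3 = 6(Δ_2 - Δ_1) = 60
Clamped end conditions give two more equations: 2h_0·m_0 + h_0·m_1 = 6(Δ_0 - S'(1)) = 24 and h_2·m_2 + 2h_2·m_3 = 6(S'(4) - Δ_2) = -15.
Hence m_0 = 103/5, m_1 = -86/5, m_2 = 121/5, m_3 = -98/5.

-17.2000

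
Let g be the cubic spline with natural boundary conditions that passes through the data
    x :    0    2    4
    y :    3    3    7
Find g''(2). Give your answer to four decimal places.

1.5000

Let m_i = g''(x_i). Step sizes h_i = 2, 2; slopes of the chords Δ_i = (y_(i+1) - y_i)/h_i = 0, 2.
  2·m_0 + 8·m_1 + 2·m_2 = 6(Δ_1 - Δ_0) = 12
Natural end conditions: m_0 = m_2 = 0.
Solving: m_0 = 0, m_1 = 3/2, m_2 = 0.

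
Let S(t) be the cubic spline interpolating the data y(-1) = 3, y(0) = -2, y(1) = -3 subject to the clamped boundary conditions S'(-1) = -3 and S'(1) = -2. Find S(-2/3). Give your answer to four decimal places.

1.5000

With M_i denoting the second derivative at x_i, h_i = 1, 1, and Δ_i = (y_(i+1) − y_i)/h_i = -5, -1:
  1·M_0 + 4·M_1 + 1·M_2 = 6(Δ_1 - Δ_0) = 24
Clamped end conditions give two more equations: 2h_0·M_0 + h_0·M_1 = 6(Δ_0 - S'(-1)) = -12 and h_1·M_1 + 2h_1·M_2 = 6(S'(1) - Δ_1) = -6.
Forward elimination and back-substitution give M_0 = -23/2, M_1 = 11, M_2 = -17/2.
On [-1, 0], S(t) = 3 - 3·(t + 1) - 23/4·(t + 1)² + 15/4·(t + 1)³.
With (t + 1) = 1/3: S(-2/3) = 3/2.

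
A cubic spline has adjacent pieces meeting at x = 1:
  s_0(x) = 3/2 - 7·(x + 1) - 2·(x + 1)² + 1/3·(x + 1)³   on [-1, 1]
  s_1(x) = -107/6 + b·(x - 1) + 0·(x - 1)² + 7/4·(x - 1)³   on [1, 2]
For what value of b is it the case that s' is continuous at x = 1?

-11

s_0'(x) = -7 - 4·(x + 1) + 1·(x + 1)², so s_0'(1) = -11. On the right, s_1'(1) = b, so b = -11.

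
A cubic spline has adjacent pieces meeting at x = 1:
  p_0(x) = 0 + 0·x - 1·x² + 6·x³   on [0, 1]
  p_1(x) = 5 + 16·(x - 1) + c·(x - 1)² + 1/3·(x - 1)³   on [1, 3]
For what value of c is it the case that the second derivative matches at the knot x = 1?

p_0''(x) = -2 + 36·x, so p_0''(1) = 34. On the right, p_1''(1) = 2c, so c = 17.

17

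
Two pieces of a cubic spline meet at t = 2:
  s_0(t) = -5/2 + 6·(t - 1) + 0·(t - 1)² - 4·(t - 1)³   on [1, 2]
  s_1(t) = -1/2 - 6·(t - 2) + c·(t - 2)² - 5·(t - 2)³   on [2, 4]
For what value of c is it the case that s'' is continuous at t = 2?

-12

s_0''(t) = 0 - 24·(t - 1), so s_0''(2) = -24. On the right, s_1''(2) = 2c, so c = -12.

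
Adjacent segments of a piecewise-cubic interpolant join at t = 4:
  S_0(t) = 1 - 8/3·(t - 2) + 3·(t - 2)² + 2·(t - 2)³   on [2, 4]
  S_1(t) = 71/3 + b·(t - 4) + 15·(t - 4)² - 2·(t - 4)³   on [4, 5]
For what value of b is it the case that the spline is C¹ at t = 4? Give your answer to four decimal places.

33.3333

S_0'(t) = -8/3 + 6·(t - 2) + 6·(t - 2)², so S_0'(4) = 100/3. On the right, S_1'(4) = b, so b = 100/3.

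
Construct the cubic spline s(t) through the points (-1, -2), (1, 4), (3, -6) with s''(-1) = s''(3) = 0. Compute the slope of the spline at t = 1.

With m_i denoting the second derivative at x_i, h_i = 2, 2, and Δ_i = (y_(i+1) − y_i)/h_i = 3, -5:
  2·m_0 + 8·m_1 + 2·m_2 = 6(Δ_1 - Δ_0) = -48
Natural end conditions: m_0 = m_2 = 0.
Forward elimination and back-substitution give m_0 = 0, m_1 = -6, m_2 = 0.
On [1, 3], s'(t) = b_1 + 2c_1·(t - 1) + 3d_1·(t - 1)² with b_1 = Δ_1 - h_1(2m_1 + m_2)/6 = -1, c_1 = m_1/2 = -3, d_1 = (m_2 - m_1)/(6h_1) = 1/2. So s'(1) = -1.

-1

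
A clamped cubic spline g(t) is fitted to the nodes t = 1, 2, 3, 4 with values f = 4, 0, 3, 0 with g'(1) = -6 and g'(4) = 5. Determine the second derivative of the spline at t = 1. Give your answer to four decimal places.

-2.2667

With m_i denoting the second derivative at x_i, h_i = 1, 1, 1, and Δ_i = (y_(i+1) − y_i)/h_i = -4, 3, -3:
  1·m_0 + 4·m_1 + 1·m_2 = 6(Δ_1 - Δ_0) = 42
  1·m_1 + 4·m_2 + 1·m_3 = 6(Δ_2 - Δ_1) = -36
Clamped end conditions give two more equations: 2h_0·m_0 + h_0·m_1 = 6(Δ_0 - g'(1)) = 12 and h_2·m_2 + 2h_2·m_3 = 6(g'(4) - Δ_2) = 48.
Hence m_0 = -34/15, m_1 = 248/15, m_2 = -328/15, m_3 = 524/15.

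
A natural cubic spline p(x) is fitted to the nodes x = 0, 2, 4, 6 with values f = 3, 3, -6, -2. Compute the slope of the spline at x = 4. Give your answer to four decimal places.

-2.0667

Put m_i = p'' at the i-th knot. Here h = (2, 2, 2) and Δ = (0, -9/2, 2), so the interior equations h_(i-1)·m_(i-1) + 2(h_(i-1)+h_i)·m_i + h_i·m_(i+1) = 6(Δ_i − Δ_(i-1)) read
  2·m_0 + 8·m_1 + 2·m_2 = 6(Δ_1 - Δ_0) = -27
  2·m_1 + 8·m_2 + 2·m_3 = 6(Δ_2 - Δ_1) = 39
Natural end conditions: m_0 = m_3 = 0.
Solving the tridiagonal system: m_0 = 0, m_1 = -49/10, m_2 = 61/10, m_3 = 0.
On [4, 6], p'(x) = b_2 + 2c_2·(x - 4) + 3d_2·(x - 4)² with b_2 = Δ_2 - h_2(2m_2 + m_3)/6 = -31/15, c_2 = m_2/2 = 61/20, d_2 = (m_3 - m_2)/(6h_2) = -61/120. So p'(4) = -31/15.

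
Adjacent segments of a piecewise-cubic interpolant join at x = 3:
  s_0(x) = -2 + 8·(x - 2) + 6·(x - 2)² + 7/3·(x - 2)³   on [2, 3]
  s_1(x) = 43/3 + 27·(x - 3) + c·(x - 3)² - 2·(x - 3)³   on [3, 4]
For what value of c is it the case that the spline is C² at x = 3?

13

s_0''(x) = 12 + 14·(x - 2), so s_0''(3) = 26. On the right, s_1''(3) = 2c, so c = 13.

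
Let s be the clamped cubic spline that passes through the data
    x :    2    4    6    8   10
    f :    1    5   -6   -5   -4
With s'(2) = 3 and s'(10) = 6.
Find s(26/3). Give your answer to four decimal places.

With m_i denoting the second derivative at x_i, h_i = 2, 2, 2, 2, and Δ_i = (y_(i+1) − y_i)/h_i = 2, -11/2, 1/2, 1/2:
  2·m_0 + 8·m_1 + 2·m_2 = 6(Δ_1 - Δ_0) = -45
  2·m_1 + 8·m_2 + 2·m_3 = 6(Δ_2 - Δ_1) = 36
  2·m_2 + 8·m_3 + 2·m_4 = 6(Δ_3 - Δ_2) = 0
Clamped end conditions give two more equations: 2h_0·m_0 + h_0·m_1 = 6(Δ_0 - s'(2)) = -6 and h_3·m_3 + 2h_3·m_4 = 6(s'(10) - Δ_3) = 33.
Solving the tridiagonal system: m_0 = 291/112, m_1 = -459/56, m_2 = 123/16, m_3 = -255/56, m_4 = 1179/112.
On [8, 10], s(x) = -5 + 3/112·(x - 8) - 255/112·(x - 8)² + 563/448·(x - 8)³.
With (x - 8) = 2/3: s(26/3) = -2125/378.

-5.6217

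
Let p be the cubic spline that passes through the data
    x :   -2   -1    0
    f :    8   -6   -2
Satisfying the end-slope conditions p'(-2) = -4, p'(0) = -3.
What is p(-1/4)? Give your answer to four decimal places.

-2.4727

Put M_i = p'' at the i-th knot. Here h = (1, 1) and Δ = (-14, 4), so the interior equations h_(i-1)·M_(i-1) + 2(h_(i-1)+h_i)·M_i + h_i·M_(i+1) = 6(Δ_i − Δ_(i-1)) read
  1·M_0 + 4·M_1 + 1·M_2 = 6(Δ_1 - Δ_0) = 108
Clamped end conditions give two more equations: 2h_0·M_0 + h_0·M_1 = 6(Δ_0 - p'(-2)) = -60 and h_1·M_1 + 2h_1·M_2 = 6(p'(0) - Δ_1) = -42.
Hence M_0 = -113/2, M_1 = 53, M_2 = -95/2.
On [-1, 0], p(x) = -6 - 23/4·(x + 1) + 53/2·(x + 1)² - 67/4·(x + 1)³.
With (x + 1) = 3/4: p(-1/4) = -633/256.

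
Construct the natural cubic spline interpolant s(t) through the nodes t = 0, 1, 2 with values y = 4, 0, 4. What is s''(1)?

12

Write M_i for s''(x_i). With h_i = 1, 1 and divided differences Δ_i = -4, 4, the continuity of s' gives the tridiagonal system
  1·M_0 + 4·M_1 + 1·M_2 = 6(Δ_1 - Δ_0) = 48
Natural end conditions: M_0 = M_2 = 0.
Hence M_0 = 0, M_1 = 12, M_2 = 0.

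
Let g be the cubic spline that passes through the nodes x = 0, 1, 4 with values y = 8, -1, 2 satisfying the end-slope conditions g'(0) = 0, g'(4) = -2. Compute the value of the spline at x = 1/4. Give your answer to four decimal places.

Write σ_i for g''(x_i). With h_i = 1, 3 and divided differences Δ_i = -9, 1, the continuity of g' gives the tridiagonal system
  1·σ_0 + 8·σ_1 + 3·σ_2 = 6(Δ_1 - Δ_0) = 60
Clamped end conditions give two more equations: 2h_0·σ_0 + h_0·σ_1 = 6(Δ_0 - g'(0)) = -54 and h_1·σ_1 + 2h_1·σ_2 = 6(g'(4) - Δ_1) = -18.
Solving the tridiagonal system: σ_0 = -35, σ_1 = 16, σ_2 = -11.
On [0, 1], g(x) = 8 + 0·x - 35/2·x² + 17/2·x³.
With x = 1/4: g(1/4) = 901/128.

7.0391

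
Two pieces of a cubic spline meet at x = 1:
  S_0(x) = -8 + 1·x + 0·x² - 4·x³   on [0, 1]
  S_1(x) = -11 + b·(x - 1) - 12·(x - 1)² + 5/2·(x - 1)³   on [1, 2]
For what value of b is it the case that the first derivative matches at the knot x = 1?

S_0'(x) = 1 + 0·x - 12·x², so S_0'(1) = -11. On the right, S_1'(1) = b, so b = -11.

-11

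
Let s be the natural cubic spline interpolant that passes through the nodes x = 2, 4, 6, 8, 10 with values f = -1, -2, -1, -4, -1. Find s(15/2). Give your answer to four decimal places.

-3.4810

Write m_i for s''(x_i). With h_i = 2, 2, 2, 2 and divided differences Δ_i = -1/2, 1/2, -3/2, 3/2, the continuity of s' gives the tridiagonal system
  2·m_0 + 8·m_1 + 2·m_2 = 6(Δ_1 - Δ_0) = 6
  2·m_1 + 8·m_2 + 2·m_3 = 6(Δ_2 - Δ_1) = -12
  2·m_2 + 8·m_3 + 2·m_4 = 6(Δ_3 - Δ_2) = 18
Natural end conditions: m_0 = m_4 = 0.
Solving: m_0 = 0, m_1 = 39/28, m_2 = -18/7, m_3 = 81/28, m_4 = 0.
On [6, 8], s(x) = -1 - 3/4·(x - 6) - 9/7·(x - 6)² + 51/112·(x - 6)³.
With (x - 6) = 3/2: s(15/2) = -3119/896.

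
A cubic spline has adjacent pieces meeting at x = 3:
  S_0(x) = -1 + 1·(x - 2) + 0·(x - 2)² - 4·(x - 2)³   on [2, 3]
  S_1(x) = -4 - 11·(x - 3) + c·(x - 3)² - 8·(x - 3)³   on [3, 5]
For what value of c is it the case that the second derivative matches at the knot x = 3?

-12

S_0''(x) = 0 - 24·(x - 2), so S_0''(3) = -24. On the right, S_1''(3) = 2c, so c = -12.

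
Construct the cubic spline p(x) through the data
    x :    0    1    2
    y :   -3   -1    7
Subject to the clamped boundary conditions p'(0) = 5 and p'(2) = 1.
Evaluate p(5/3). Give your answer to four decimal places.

Write σ_i for p''(x_i). With h_i = 1, 1 and divided differences Δ_i = 2, 8, the continuity of p' gives the tridiagonal system
  1·σ_0 + 4·σ_1 + 1·σ_2 = 6(Δ_1 - Δ_0) = 36
Clamped end conditions give two more equations: 2h_0·σ_0 + h_0·σ_1 = 6(Δ_0 - p'(0)) = -18 and h_1·σ_1 + 2h_1·σ_2 = 6(p'(2) - Δ_1) = -42.
Hence σ_0 = -20, σ_1 = 22, σ_2 = -32.
On [1, 2], p(x) = -1 + 6·(x - 1) + 11·(x - 1)² - 9·(x - 1)³.
With (x - 1) = 2/3: p(5/3) = 47/9.

5.2222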